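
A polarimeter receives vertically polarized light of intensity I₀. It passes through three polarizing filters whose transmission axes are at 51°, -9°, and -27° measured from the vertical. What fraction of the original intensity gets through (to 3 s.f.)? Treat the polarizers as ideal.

I₁ = I₀ cos²(51° − 0°) = I₀ cos²(51°) = 0.396 I₀.
I₂ = I₁ cos²(-9° − 51°) = 0.396 I₀ · cos²(60°) = 0.09901 I₀.
I₃ = I₂ cos²(-27° + 9°) = 0.09901 I₀ · cos²(18°) = 0.08956 I₀.
Transmitted fraction = 0.08956.

≈ 0.0896 I₀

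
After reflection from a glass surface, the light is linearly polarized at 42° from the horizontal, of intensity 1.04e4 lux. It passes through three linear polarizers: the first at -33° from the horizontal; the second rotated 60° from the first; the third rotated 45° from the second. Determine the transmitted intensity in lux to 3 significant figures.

I₁ = 1.04e4 lux · cos²(75°) = 696.7 lux.
I₂ = I₁ · cos²(60°) = 696.7 · 0.25 = 174.2 lux.
I₃ = I₂ · cos²(45°) = 174.2 · 0.5 = 87.08 lux.

I ≈ 87.1 lux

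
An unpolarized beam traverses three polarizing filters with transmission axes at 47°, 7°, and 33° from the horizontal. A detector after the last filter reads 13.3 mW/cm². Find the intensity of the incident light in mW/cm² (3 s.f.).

Unpolarized light through the first polarizer → I₁ = ½ I₀, now polarized at 47°.
I₂ = I₁ cos²(7° − 47°) = 0.5 I₀ · cos²(40°) = 0.2934 I₀.
I₃ = I₂ cos²(33° − 7°) = 0.2934 I₀ · cos²(26°) = 0.237 I₀.
So 13.3 mW/cm² = 0.237 I₀, giving I₀ = 13.3/0.237 = 56.11 mW/cm².

I₀ ≈ 56.1 mW/cm²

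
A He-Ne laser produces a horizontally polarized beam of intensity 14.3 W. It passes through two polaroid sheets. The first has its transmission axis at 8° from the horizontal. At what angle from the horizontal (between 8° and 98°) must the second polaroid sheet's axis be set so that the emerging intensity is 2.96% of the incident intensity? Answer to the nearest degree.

I₁ = I₀ cos²(8° − 0°) = I₀ cos²(8°) = 0.9806 I₀.
Need I₂/I₀ = 0.0296, so cos²(θ − 8°) = 0.0296 / 0.9806 = 0.03018.
θ − 8° = arccos(√0.03018) = 80.0°, giving θ ≈ 8 + 80.0 = 88.0°.

θ ≈ 88°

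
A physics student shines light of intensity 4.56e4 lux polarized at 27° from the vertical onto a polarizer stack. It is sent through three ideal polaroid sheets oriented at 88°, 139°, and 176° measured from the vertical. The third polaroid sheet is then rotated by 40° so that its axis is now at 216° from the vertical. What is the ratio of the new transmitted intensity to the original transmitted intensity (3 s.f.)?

I_new/I_old ≈ 0.0793

Before rotation:
By Malus's law, I₁ = I₀ cos²(88° − 27°) = I₀ cos²(61°) = 0.235 I₀.
I₂ = I₁ cos²(139° − 88°) = 0.235 I₀ · cos²(51°) = 0.09309 I₀.
I₃ = I₂ cos²(176° − 139°) = 0.09309 I₀ · cos²(37°) = 0.05937 I₀.
After rotation:
I₁ = I₀ cos²(88° − 27°) = I₀ cos²(61°) = 0.235 I₀.
I₂ = I₁ cos²(139° − 88°) = 0.235 I₀ · cos²(51°) = 0.09309 I₀.
I₃ = I₂ cos²(216° − 139°) = 0.09309 I₀ · cos²(77°) = 0.00471 I₀.
Ratio = 0.00471 / 0.05937 = 0.07934.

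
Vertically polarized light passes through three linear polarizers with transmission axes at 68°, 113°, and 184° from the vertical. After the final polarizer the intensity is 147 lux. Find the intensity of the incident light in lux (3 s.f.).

I₁ = I₀ cos²(68° − 0°) = I₀ cos²(68°) = 0.1403 I₀.
I₂ = I₁ cos²(113° − 68°) = 0.1403 I₀ · cos²(45°) = 0.07017 I₀.
I₃ = I₂ cos²(184° − 113°) = 0.07017 I₀ · cos²(71°) = 0.007437 I₀.
So 147 lux = 0.007437 I₀, giving I₀ = 147/0.007437 = 1.977e+04 lux.

I₀ ≈ 1.98e4 lux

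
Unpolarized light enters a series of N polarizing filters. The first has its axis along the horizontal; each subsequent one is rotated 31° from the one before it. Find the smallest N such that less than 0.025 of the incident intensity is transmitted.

First polarizer halves the unpolarized light: factor 1/2.
Each further stage multiplies by cos²(31°) = 0.7347.
After N polarizers: T = 0.5·0.7347^(N−1). Require T < 0.025 ⇒ N−1 > ln(0.025/0.5)/ln(0.7347) = 9.72, so N−1 ≥ 10 and N = 11.
Check: N=11 gives T = 0.02292 < 0.025; N=10 gives T = 0.0312.

N = 11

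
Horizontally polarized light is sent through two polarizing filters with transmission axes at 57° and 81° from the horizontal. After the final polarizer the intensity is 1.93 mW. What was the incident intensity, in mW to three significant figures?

I₀ ≈ 7.80 mW

I₁ = I₀ cos²(57° − 0°) = I₀ cos²(57°) = 0.2966 I₀.
I₂ = I₁ cos²(81° − 57°) = 0.2966 I₀ · cos²(24°) = 0.2476 I₀.
So 1.93 mW = 0.2476 I₀, giving I₀ = 1.93/0.2476 = 7.796 mW.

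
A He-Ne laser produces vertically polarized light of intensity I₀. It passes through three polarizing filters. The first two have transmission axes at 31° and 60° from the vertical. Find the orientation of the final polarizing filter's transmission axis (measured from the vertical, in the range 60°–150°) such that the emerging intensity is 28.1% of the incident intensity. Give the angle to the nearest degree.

I₁ = I₀ cos²(31° − 0°) = I₀ cos²(31°) = 0.7347 I₀.
I₂ = I₁ cos²(60° − 31°) = 0.7347 I₀ · cos²(29°) = 0.562 I₀.
Need I₃/I₀ = 0.281, so cos²(θ − 60°) = 0.281 / 0.562 = 0.5.
θ − 60° = arccos(√0.5) = 45.0°, giving θ ≈ 60 + 45.0 = 105.0°.

θ ≈ 105°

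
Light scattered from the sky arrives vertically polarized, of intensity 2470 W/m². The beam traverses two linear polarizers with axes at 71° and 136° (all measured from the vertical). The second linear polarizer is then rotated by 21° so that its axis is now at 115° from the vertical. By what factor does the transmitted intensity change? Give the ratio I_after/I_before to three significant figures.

I_new/I_old ≈ 2.90

Before rotation:
By Malus's law, I₁ = I₀ cos²(71° − 0°) = I₀ cos²(71°) = 0.106 I₀.
I₂ = I₁ cos²(136° − 71°) = 0.106 I₀ · cos²(65°) = 0.01893 I₀.
After rotation:
I₁ = I₀ cos²(71° − 0°) = I₀ cos²(71°) = 0.106 I₀.
I₂ = I₁ cos²(115° − 71°) = 0.106 I₀ · cos²(44°) = 0.05485 I₀.
Ratio = 0.05485 / 0.01893 = 2.897.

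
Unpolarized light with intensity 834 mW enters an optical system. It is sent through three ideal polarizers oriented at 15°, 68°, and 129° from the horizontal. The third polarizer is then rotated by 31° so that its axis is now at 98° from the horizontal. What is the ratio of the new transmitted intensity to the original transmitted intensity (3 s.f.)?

I_new/I_old ≈ 3.19

Before rotation:
Unpolarized light through the first polarizer → I₁ = ½ I₀, now polarized at 15°.
I₂ = I₁ cos²(68° − 15°) = 0.5 I₀ · cos²(53°) = 0.1811 I₀.
I₃ = I₂ cos²(129° − 68°) = 0.1811 I₀ · cos²(61°) = 0.04256 I₀.
After rotation:
Unpolarized light through the first polarizer → I₁ = ½ I₀, now polarized at 15°.
I₂ = I₁ cos²(68° − 15°) = 0.5 I₀ · cos²(53°) = 0.1811 I₀.
I₃ = I₂ cos²(98° − 68°) = 0.1811 I₀ · cos²(30°) = 0.1358 I₀.
Ratio = 0.1358 / 0.04256 = 3.191.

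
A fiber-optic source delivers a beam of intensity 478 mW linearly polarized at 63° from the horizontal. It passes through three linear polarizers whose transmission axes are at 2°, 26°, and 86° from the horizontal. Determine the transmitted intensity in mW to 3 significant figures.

I ≈ 23.4 mW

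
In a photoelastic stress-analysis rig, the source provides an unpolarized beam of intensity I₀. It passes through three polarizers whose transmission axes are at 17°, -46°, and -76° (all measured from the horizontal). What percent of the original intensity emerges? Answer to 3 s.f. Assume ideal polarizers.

Unpolarized light through the first polarizer → I₁ = ½ I₀, now polarized at 17°.
I₂ = I₁ cos²(-46° − 17°) = 0.5 I₀ · cos²(63°) = 0.1031 I₀.
I₃ = I₂ cos²(-76° + 46°) = 0.1031 I₀ · cos²(30°) = 0.07729 I₀.
That is 7.729% of the incident intensity.

≈ 7.73%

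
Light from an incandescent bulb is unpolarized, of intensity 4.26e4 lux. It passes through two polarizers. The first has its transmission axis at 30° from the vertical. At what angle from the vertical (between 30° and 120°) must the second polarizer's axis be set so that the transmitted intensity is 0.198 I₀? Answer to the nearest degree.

θ ≈ 81°

Unpolarized light through the first polarizer → I₁ = ½ I₀, now polarized at 30°.
Need I₂/I₀ = 0.198, so cos²(θ − 30°) = 0.198 / 0.5 = 0.396.
θ − 30° = arccos(√0.396) = 51.0°, giving θ ≈ 30 + 51.0 = 81.0°.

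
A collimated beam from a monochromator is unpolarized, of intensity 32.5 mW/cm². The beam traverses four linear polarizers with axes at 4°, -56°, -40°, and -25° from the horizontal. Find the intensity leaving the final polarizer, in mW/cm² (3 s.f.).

I ≈ 3.50 mW/cm²

Unpolarized light through the first polarizer → I₁ = 32.5 mW/cm²/2 = 16.25 mW/cm², polarized at 4°.
I₂ = I₁ · cos²(60°) = 16.25 · 0.25 = 4.063 mW/cm².
I₃ = I₂ · cos²(16°) = 4.063 · 0.924 = 3.754 mW/cm².
I₄ = I₃ · cos²(15°) = 3.754 · 0.933 = 3.502 mW/cm².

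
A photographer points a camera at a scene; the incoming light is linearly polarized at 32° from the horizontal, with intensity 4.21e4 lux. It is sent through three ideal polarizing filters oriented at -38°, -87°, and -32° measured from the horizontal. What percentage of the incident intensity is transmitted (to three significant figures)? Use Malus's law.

By Malus's law, I₁ = 4.21e4 lux · cos²(70°) = 4925 lux.
I₂ = I₁ · cos²(49°) = 4925 · 0.4304 = 2120 lux.
I₃ = I₂ · cos²(55°) = 2120 · 0.329 = 697.4 lux.
That is 1.656% of the incident intensity.

≈ 1.66%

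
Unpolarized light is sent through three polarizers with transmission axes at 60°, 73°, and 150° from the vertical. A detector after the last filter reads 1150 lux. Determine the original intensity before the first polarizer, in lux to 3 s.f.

I₀ ≈ 4.79e4 lux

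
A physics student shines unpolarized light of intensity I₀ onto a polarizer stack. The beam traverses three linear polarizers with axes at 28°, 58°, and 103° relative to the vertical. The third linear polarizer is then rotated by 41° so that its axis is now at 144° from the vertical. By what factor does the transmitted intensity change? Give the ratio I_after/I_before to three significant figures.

I_new/I_old ≈ 0.00973

Before rotation:
Unpolarized light through the first polarizer → I₁ = ½ I₀, now polarized at 28°.
I₂ = I₁ cos²(58° − 28°) = 0.5 I₀ · cos²(30°) = 0.375 I₀.
I₃ = I₂ cos²(103° − 58°) = 0.375 I₀ · cos²(45°) = 0.1875 I₀.
After rotation:
Unpolarized light through the first polarizer → I₁ = ½ I₀, now polarized at 28°.
I₂ = I₁ cos²(58° − 28°) = 0.5 I₀ · cos²(30°) = 0.375 I₀.
I₃ = I₂ cos²(144° − 58°) = 0.375 I₀ · cos²(86°) = 0.001825 I₀.
Ratio = 0.001825 / 0.1875 = 0.009732.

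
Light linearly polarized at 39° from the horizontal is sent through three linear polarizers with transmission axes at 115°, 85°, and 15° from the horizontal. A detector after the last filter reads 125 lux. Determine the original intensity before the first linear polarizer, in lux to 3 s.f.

I₀ ≈ 2.43e4 lux

By Malus's law, I₁ = I₀ cos²(115° − 39°) = I₀ cos²(76°) = 0.05853 I₀.
I₂ = I₁ cos²(85° − 115°) = 0.05853 I₀ · cos²(30°) = 0.04389 I₀.
I₃ = I₂ cos²(15° − 85°) = 0.04389 I₀ · cos²(70°) = 0.005135 I₀.
So 125 lux = 0.005135 I₀, giving I₀ = 125/0.005135 = 2.434e+04 lux.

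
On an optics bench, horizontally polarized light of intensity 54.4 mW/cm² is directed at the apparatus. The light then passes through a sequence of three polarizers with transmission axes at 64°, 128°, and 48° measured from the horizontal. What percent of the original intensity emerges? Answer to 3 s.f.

I₁ = 54.4 mW/cm² · cos²(64°) = 10.45 mW/cm².
I₂ = I₁ · cos²(64°) = 10.45 · 0.1922 = 2.009 mW/cm².
I₃ = I₂ · cos²(80°) = 2.009 · 0.03015 = 0.06058 mW/cm².
That is 0.1114% of the incident intensity.

≈ 0.111%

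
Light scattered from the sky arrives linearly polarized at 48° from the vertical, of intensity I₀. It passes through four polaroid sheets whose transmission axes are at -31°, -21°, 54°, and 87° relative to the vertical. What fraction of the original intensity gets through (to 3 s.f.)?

I₁ = I₀ cos²(-31° − 48°) = I₀ cos²(79°) = 0.03641 I₀.
I₂ = I₁ cos²(-21° + 31°) = 0.03641 I₀ · cos²(10°) = 0.03531 I₀.
I₃ = I₂ cos²(54° + 21°) = 0.03531 I₀ · cos²(75°) = 0.002365 I₀.
I₄ = I₃ cos²(87° − 54°) = 0.002365 I₀ · cos²(33°) = 0.001664 I₀.
Transmitted fraction = 0.001664.

≈ 0.00166 I₀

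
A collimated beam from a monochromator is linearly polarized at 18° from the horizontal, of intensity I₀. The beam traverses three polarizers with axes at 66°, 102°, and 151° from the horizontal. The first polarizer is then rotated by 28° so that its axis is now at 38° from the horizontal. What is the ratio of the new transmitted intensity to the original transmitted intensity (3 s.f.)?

Before rotation:
By Malus's law, I₁ = I₀ cos²(66° − 18°) = I₀ cos²(48°) = 0.4477 I₀.
I₂ = I₁ cos²(102° − 66°) = 0.4477 I₀ · cos²(36°) = 0.293 I₀.
I₃ = I₂ cos²(151° − 102°) = 0.293 I₀ · cos²(49°) = 0.1261 I₀.
After rotation:
I₁ = I₀ cos²(38° − 18°) = I₀ cos²(20°) = 0.883 I₀.
I₂ = I₁ cos²(102° − 38°) = 0.883 I₀ · cos²(64°) = 0.1697 I₀.
I₃ = I₂ cos²(151° − 102°) = 0.1697 I₀ · cos²(49°) = 0.07304 I₀.
Ratio = 0.07304 / 0.1261 = 0.5791.

I_new/I_old ≈ 0.579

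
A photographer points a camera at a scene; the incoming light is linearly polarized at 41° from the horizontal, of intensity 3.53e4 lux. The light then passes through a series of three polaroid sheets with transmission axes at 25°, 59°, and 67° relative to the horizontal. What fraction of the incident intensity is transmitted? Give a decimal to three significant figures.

I₁ = 3.53e4 lux · cos²(16°) = 3.262e+04 lux.
I₂ = I₁ · cos²(34°) = 3.262e+04 · 0.6873 = 2.242e+04 lux.
I₃ = I₂ · cos²(8°) = 2.242e+04 · 0.9806 = 2.198e+04 lux.
Transmitted fraction = 0.6228.

I/I₀ ≈ 0.623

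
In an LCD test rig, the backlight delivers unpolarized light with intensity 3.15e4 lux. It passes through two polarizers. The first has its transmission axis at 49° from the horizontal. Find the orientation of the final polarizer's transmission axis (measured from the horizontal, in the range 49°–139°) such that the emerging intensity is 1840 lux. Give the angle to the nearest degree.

θ ≈ 119°

Unpolarized light through the first polarizer → I₁ = ½ I₀, now polarized at 49°.
Target fraction: 1840 / 3.15e4 lux = 0.05841 of I₀.
Need I₂/I₀ = 0.05841, so cos²(θ − 49°) = 0.05841 / 0.5 = 0.1168.
θ − 49° = arccos(√0.1168) = 70.0°, giving θ ≈ 49 + 70.0 = 119.0°.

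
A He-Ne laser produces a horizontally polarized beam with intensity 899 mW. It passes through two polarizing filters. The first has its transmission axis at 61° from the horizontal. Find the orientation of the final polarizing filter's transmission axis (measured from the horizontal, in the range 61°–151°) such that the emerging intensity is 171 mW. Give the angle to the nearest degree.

θ ≈ 87°

By Malus's law, I₁ = I₀ cos²(61° − 0°) = I₀ cos²(61°) = 0.235 I₀.
Target fraction: 171 / 899 mW = 0.1902 of I₀.
Need I₂/I₀ = 0.1902, so cos²(θ − 61°) = 0.1902 / 0.235 = 0.8093.
θ − 61° = arccos(√0.8093) = 25.9°, giving θ ≈ 61 + 25.9 = 86.9°.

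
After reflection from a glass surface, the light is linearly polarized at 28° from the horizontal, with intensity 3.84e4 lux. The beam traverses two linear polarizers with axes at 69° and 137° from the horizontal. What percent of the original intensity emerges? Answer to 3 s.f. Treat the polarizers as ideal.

I₁ = 3.84e4 lux · cos²(41°) = 2.187e+04 lux.
I₂ = I₁ · cos²(68°) = 2.187e+04 · 0.1403 = 3069 lux.
That is 7.993% of the incident intensity.

≈ 7.99%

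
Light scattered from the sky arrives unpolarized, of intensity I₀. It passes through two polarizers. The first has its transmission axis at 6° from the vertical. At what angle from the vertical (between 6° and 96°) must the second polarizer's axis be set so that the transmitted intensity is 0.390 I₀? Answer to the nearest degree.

Unpolarized light through the first polarizer → I₁ = ½ I₀, now polarized at 6°.
Need I₂/I₀ = 0.39, so cos²(θ − 6°) = 0.39 / 0.5 = 0.78.
θ − 6° = arccos(√0.78) = 28.0°, giving θ ≈ 6 + 28.0 = 34.0°.

θ ≈ 34°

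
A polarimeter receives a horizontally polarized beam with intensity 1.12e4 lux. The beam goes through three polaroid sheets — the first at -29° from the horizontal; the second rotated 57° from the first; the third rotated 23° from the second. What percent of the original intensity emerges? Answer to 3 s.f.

≈ 19.2%

I₁ = 1.12e4 lux · cos²(29°) = 8568 lux.
I₂ = I₁ · cos²(57°) = 8568 · 0.2966 = 2541 lux.
I₃ = I₂ · cos²(23°) = 2541 · 0.8473 = 2153 lux.
That is 19.23% of the incident intensity.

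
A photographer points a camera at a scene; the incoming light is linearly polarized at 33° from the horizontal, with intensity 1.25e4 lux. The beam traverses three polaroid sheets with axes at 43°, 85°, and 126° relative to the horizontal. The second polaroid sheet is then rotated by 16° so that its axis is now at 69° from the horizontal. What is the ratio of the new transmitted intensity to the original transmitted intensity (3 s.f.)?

I_new/I_old ≈ 0.762

Before rotation:
I₁ = I₀ cos²(43° − 33°) = I₀ cos²(10°) = 0.9698 I₀.
I₂ = I₁ cos²(85° − 43°) = 0.9698 I₀ · cos²(42°) = 0.5356 I₀.
I₃ = I₂ cos²(126° − 85°) = 0.5356 I₀ · cos²(41°) = 0.3051 I₀.
After rotation:
I₁ = I₀ cos²(43° − 33°) = I₀ cos²(10°) = 0.9698 I₀.
I₂ = I₁ cos²(69° − 43°) = 0.9698 I₀ · cos²(26°) = 0.7835 I₀.
I₃ = I₂ cos²(126° − 69°) = 0.7835 I₀ · cos²(57°) = 0.2324 I₀.
Ratio = 0.2324 / 0.3051 = 0.7618.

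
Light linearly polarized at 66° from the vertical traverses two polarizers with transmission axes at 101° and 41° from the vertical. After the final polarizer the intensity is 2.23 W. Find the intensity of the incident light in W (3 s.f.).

I₁ = I₀ cos²(101° − 66°) = I₀ cos²(35°) = 0.671 I₀.
I₂ = I₁ cos²(41° − 101°) = 0.671 I₀ · cos²(60°) = 0.1678 I₀.
So 2.23 W = 0.1678 I₀, giving I₀ = 2.23/0.1678 = 13.29 W.

I₀ ≈ 13.3 W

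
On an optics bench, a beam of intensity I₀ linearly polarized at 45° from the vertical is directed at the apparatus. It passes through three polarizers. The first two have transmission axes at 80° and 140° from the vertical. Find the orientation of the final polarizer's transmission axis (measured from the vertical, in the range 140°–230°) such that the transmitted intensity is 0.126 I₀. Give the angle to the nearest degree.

θ ≈ 170°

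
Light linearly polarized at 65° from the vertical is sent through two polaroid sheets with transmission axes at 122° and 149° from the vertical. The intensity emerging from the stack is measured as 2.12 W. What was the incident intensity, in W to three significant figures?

I₁ = I₀ cos²(122° − 65°) = I₀ cos²(57°) = 0.2966 I₀.
I₂ = I₁ cos²(149° − 122°) = 0.2966 I₀ · cos²(27°) = 0.2355 I₀.
So 2.12 W = 0.2355 I₀, giving I₀ = 2.12/0.2355 = 9.002 W.

I₀ ≈ 9.00 W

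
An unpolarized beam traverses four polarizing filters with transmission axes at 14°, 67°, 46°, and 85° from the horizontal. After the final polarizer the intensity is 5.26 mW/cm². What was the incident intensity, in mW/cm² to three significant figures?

Unpolarized light through the first polarizer → I₁ = ½ I₀, now polarized at 14°.
I₂ = I₁ cos²(67° − 14°) = 0.5 I₀ · cos²(53°) = 0.1811 I₀.
I₃ = I₂ cos²(46° − 67°) = 0.1811 I₀ · cos²(21°) = 0.1578 I₀.
I₄ = I₃ cos²(85° − 46°) = 0.1578 I₀ · cos²(39°) = 0.09532 I₀.
So 5.26 mW/cm² = 0.09532 I₀, giving I₀ = 5.26/0.09532 = 55.18 mW/cm².

I₀ ≈ 55.2 mW/cm²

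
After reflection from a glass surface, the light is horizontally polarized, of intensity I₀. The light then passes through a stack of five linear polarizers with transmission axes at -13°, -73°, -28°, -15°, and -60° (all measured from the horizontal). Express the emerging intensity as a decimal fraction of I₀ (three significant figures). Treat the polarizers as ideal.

I₁ = I₀ cos²(-13° − 0°) = I₀ cos²(13°) = 0.9494 I₀.
I₂ = I₁ cos²(-73° + 13°) = 0.9494 I₀ · cos²(60°) = 0.2373 I₀.
I₃ = I₂ cos²(-28° + 73°) = 0.2373 I₀ · cos²(45°) = 0.1187 I₀.
I₄ = I₃ cos²(-15° + 28°) = 0.1187 I₀ · cos²(13°) = 0.1127 I₀.
I₅ = I₄ cos²(-60° + 15°) = 0.1127 I₀ · cos²(45°) = 0.05633 I₀.
Transmitted fraction = 0.05633.

≈ 0.0563 I₀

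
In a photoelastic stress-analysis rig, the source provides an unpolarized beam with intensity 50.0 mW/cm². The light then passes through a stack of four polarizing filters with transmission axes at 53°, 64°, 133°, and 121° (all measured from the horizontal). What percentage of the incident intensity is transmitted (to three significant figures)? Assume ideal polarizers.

≈ 5.92%

Unpolarized light through the first polarizer → I₁ = 50.0 mW/cm²/2 = 25 mW/cm², polarized at 53°.
I₂ = I₁ · cos²(11°) = 25 · 0.9636 = 24.09 mW/cm².
I₃ = I₂ · cos²(69°) = 24.09 · 0.1284 = 3.094 mW/cm².
I₄ = I₃ · cos²(12°) = 3.094 · 0.9568 = 2.96 mW/cm².
That is 5.92% of the incident intensity.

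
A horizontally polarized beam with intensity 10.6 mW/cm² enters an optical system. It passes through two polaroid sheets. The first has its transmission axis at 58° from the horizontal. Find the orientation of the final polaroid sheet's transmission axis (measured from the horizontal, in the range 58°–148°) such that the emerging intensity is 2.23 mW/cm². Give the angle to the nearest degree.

θ ≈ 88°

I₁ = I₀ cos²(58° − 0°) = I₀ cos²(58°) = 0.2808 I₀.
Target fraction: 2.23 / 10.6 mW/cm² = 0.2104 of I₀.
Need I₂/I₀ = 0.2104, so cos²(θ − 58°) = 0.2104 / 0.2808 = 0.7492.
θ − 58° = arccos(√0.7492) = 30.1°, giving θ ≈ 58 + 30.1 = 88.1°.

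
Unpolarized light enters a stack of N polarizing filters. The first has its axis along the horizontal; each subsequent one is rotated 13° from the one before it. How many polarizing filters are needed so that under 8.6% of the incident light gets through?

First polarizer halves the unpolarized light: factor 1/2.
Each further stage multiplies by cos²(13°) = 0.9494.
After N polarizers: T = 0.5·0.9494^(N−1). Require T < 0.086 ⇒ N−1 > ln(0.086/0.5)/ln(0.9494) = 33.90, so N−1 ≥ 34 and N = 35.
Check: N=35 gives T = 0.08555 < 0.086; N=34 gives T = 0.09011.

N = 35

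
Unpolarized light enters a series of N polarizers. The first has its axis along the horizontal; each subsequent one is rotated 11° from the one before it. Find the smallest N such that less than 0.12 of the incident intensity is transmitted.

First polarizer halves the unpolarized light: factor 1/2.
Each further stage multiplies by cos²(11°) = 0.9636.
After N polarizers: T = 0.5·0.9636^(N−1). Require T < 0.12 ⇒ N−1 > ln(0.12/0.5)/ln(0.9636) = 38.48, so N−1 ≥ 39 and N = 40.
Check: N=40 gives T = 0.1177 < 0.12; N=39 gives T = 0.1222.

N = 40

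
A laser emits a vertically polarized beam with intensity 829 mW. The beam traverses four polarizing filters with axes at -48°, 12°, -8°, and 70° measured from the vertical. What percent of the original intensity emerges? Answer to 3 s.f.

I₁ = 829 mW · cos²(48°) = 371.2 mW.
I₂ = I₁ · cos²(60°) = 371.2 · 0.25 = 92.79 mW.
I₃ = I₂ · cos²(20°) = 92.79 · 0.883 = 81.94 mW.
I₄ = I₃ · cos²(78°) = 81.94 · 0.04323 = 3.542 mW.
That is 0.4273% of the incident intensity.

≈ 0.427%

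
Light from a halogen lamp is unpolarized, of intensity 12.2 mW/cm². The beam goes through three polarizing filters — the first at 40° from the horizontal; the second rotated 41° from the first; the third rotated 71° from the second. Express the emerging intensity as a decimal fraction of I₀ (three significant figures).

I/I₀ ≈ 0.0302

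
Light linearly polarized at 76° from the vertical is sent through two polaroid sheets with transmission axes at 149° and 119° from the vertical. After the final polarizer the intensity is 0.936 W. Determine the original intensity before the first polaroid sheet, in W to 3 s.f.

I₀ ≈ 14.6 W

By Malus's law, I₁ = I₀ cos²(149° − 76°) = I₀ cos²(73°) = 0.08548 I₀.
I₂ = I₁ cos²(119° − 149°) = 0.08548 I₀ · cos²(30°) = 0.06411 I₀.
So 0.936 W = 0.06411 I₀, giving I₀ = 0.936/0.06411 = 14.6 W.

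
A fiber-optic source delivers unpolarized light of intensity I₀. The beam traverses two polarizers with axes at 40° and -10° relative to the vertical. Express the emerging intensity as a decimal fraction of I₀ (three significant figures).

≈ 0.207 I₀

Unpolarized light through the first polarizer → I₁ = ½ I₀, now polarized at 40°.
I₂ = I₁ cos²(-10° − 40°) = 0.5 I₀ · cos²(50°) = 0.2066 I₀.
Transmitted fraction = 0.2066.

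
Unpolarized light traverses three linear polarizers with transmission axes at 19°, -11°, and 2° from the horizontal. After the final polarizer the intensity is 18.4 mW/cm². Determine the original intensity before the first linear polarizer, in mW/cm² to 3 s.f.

I₀ ≈ 51.7 mW/cm²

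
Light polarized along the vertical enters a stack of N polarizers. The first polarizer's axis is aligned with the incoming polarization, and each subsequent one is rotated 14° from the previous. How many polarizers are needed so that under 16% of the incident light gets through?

N = 32

First polarizer is aligned with the polarization: full transmission.
Each further stage multiplies by cos²(14°) = 0.9415.
After N polarizers: T = 0.9415^(N−1). Require T < 0.16 ⇒ N−1 > ln(0.16)/ln(0.9415) = 30.39, so N−1 ≥ 31 and N = 32.
Check: N=32 gives T = 0.1542 < 0.16; N=31 gives T = 0.1638.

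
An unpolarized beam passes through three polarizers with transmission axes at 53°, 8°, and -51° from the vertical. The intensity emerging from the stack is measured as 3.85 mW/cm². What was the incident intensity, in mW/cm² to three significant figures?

Unpolarized light through the first polarizer → I₁ = ½ I₀, now polarized at 53°.
I₂ = I₁ cos²(8° − 53°) = 0.5 I₀ · cos²(45°) = 0.25 I₀.
I₃ = I₂ cos²(-51° − 8°) = 0.25 I₀ · cos²(59°) = 0.06632 I₀.
So 3.85 mW/cm² = 0.06632 I₀, giving I₀ = 3.85/0.06632 = 58.06 mW/cm².

I₀ ≈ 58.1 mW/cm²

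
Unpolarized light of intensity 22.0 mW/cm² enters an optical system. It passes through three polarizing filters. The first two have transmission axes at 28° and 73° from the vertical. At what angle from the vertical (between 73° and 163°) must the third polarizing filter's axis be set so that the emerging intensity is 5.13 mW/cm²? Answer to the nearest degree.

θ ≈ 88°

Unpolarized light through the first polarizer → I₁ = ½ I₀, now polarized at 28°.
I₂ = I₁ cos²(73° − 28°) = 0.5 I₀ · cos²(45°) = 0.25 I₀.
Target fraction: 5.13 / 22.0 mW/cm² = 0.2332 of I₀.
Need I₃/I₀ = 0.2332, so cos²(θ − 73°) = 0.2332 / 0.25 = 0.9327.
θ − 73° = arccos(√0.9327) = 15.0°, giving θ ≈ 73 + 15.0 = 88.0°.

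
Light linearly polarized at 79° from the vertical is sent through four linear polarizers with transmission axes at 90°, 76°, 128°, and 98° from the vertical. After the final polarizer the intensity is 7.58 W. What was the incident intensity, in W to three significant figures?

I₁ = I₀ cos²(90° − 79°) = I₀ cos²(11°) = 0.9636 I₀.
I₂ = I₁ cos²(76° − 90°) = 0.9636 I₀ · cos²(14°) = 0.9072 I₀.
I₃ = I₂ cos²(128° − 76°) = 0.9072 I₀ · cos²(52°) = 0.3439 I₀.
I₄ = I₃ cos²(98° − 128°) = 0.3439 I₀ · cos²(30°) = 0.2579 I₀.
So 7.58 W = 0.2579 I₀, giving I₀ = 7.58/0.2579 = 29.39 W.

I₀ ≈ 29.4 W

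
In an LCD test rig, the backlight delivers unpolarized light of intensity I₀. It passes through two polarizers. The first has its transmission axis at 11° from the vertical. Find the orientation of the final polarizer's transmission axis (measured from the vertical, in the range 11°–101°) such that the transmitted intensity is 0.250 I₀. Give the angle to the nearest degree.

θ ≈ 56°

Unpolarized light through the first polarizer → I₁ = ½ I₀, now polarized at 11°.
Need I₂/I₀ = 0.25, so cos²(θ − 11°) = 0.25 / 0.5 = 0.5.
θ − 11° = arccos(√0.5) = 45.0°, giving θ ≈ 11 + 45.0 = 56.0°.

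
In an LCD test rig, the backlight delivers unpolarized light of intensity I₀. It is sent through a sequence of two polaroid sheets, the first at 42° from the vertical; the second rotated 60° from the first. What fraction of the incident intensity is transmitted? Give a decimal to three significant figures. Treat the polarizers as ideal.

≈ 0.125 I₀

Unpolarized light through the first polarizer → I₁ = ½ I₀, now polarized at 42°.
I₂ = I₁ cos²(60°) = 0.5 · 0.25 I₀ = 0.125 I₀.
Transmitted fraction = 0.125.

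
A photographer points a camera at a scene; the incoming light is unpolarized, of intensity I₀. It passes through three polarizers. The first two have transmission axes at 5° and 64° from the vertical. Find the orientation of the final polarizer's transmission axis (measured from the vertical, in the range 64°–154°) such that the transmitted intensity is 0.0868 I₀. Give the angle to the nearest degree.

θ ≈ 100°

Unpolarized light through the first polarizer → I₁ = ½ I₀, now polarized at 5°.
I₂ = I₁ cos²(64° − 5°) = 0.5 I₀ · cos²(59°) = 0.1326 I₀.
Need I₃/I₀ = 0.0868, so cos²(θ − 64°) = 0.0868 / 0.1326 = 0.6544.
θ − 64° = arccos(√0.6544) = 36.0°, giving θ ≈ 64 + 36.0 = 100.0°.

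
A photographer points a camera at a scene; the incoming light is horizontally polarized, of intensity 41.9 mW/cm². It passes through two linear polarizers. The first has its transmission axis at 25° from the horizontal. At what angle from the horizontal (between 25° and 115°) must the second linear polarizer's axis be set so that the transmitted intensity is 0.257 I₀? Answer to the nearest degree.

By Malus's law, I₁ = I₀ cos²(25° − 0°) = I₀ cos²(25°) = 0.8214 I₀.
Need I₂/I₀ = 0.257, so cos²(θ − 25°) = 0.257 / 0.8214 = 0.3129.
θ − 25° = arccos(√0.3129) = 56.0°, giving θ ≈ 25 + 56.0 = 81.0°.

θ ≈ 81°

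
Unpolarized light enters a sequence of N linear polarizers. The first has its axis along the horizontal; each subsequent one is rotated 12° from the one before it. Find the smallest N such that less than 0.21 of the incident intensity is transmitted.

First polarizer halves the unpolarized light: factor 1/2.
Each further stage multiplies by cos²(12°) = 0.9568.
After N polarizers: T = 0.5·0.9568^(N−1). Require T < 0.21 ⇒ N−1 > ln(0.21/0.5)/ln(0.9568) = 19.63, so N−1 ≥ 20 and N = 21.
Check: N=21 gives T = 0.2066 < 0.21; N=20 gives T = 0.2159.

N = 21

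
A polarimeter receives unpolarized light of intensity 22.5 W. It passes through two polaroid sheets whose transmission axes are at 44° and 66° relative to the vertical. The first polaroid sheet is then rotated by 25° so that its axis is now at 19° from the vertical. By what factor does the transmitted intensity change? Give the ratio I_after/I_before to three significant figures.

I_new/I_old ≈ 0.541

Before rotation:
Unpolarized light through the first polarizer → I₁ = ½ I₀, now polarized at 44°.
I₂ = I₁ cos²(66° − 44°) = 0.5 I₀ · cos²(22°) = 0.4298 I₀.
After rotation:
Unpolarized light through the first polarizer → I₁ = ½ I₀, now polarized at 19°.
I₂ = I₁ cos²(66° − 19°) = 0.5 I₀ · cos²(47°) = 0.2326 I₀.
Ratio = 0.2326 / 0.4298 = 0.541.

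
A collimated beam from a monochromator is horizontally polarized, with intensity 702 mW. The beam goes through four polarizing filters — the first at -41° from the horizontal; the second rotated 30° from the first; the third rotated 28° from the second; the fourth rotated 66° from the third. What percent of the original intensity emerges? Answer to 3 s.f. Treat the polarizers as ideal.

I₁ = 702 mW · cos²(41°) = 399.8 mW.
I₂ = I₁ · cos²(30°) = 399.8 · 0.75 = 299.9 mW.
I₃ = I₂ · cos²(28°) = 299.9 · 0.7796 = 233.8 mW.
I₄ = I₃ · cos²(66°) = 233.8 · 0.1654 = 38.68 mW.
That is 5.51% of the incident intensity.

≈ 5.51%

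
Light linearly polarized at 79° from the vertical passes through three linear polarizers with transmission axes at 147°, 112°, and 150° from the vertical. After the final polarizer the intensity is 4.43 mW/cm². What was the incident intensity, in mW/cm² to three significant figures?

I₁ = I₀ cos²(147° − 79°) = I₀ cos²(68°) = 0.1403 I₀.
I₂ = I₁ cos²(112° − 147°) = 0.1403 I₀ · cos²(35°) = 0.09416 I₀.
I₃ = I₂ cos²(150° − 112°) = 0.09416 I₀ · cos²(38°) = 0.05847 I₀.
So 4.43 mW/cm² = 0.05847 I₀, giving I₀ = 4.43/0.05847 = 75.76 mW/cm².

I₀ ≈ 75.8 mW/cm²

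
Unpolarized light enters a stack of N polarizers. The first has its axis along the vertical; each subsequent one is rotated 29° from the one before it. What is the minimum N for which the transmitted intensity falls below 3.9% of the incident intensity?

N = 11

First polarizer halves the unpolarized light: factor 1/2.
Each further stage multiplies by cos²(29°) = 0.765.
After N polarizers: T = 0.5·0.765^(N−1). Require T < 0.039 ⇒ N−1 > ln(0.039/0.5)/ln(0.765) = 9.52, so N−1 ≥ 10 and N = 11.
Check: N=11 gives T = 0.0343 < 0.039; N=10 gives T = 0.04485.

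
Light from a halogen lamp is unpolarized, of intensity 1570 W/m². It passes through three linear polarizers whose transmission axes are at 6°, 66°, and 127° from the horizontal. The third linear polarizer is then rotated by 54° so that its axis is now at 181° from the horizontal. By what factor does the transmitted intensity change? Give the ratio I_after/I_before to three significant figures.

Before rotation:
Unpolarized light through the first polarizer → I₁ = ½ I₀, now polarized at 6°.
I₂ = I₁ cos²(66° − 6°) = 0.5 I₀ · cos²(60°) = 0.125 I₀.
I₃ = I₂ cos²(127° − 66°) = 0.125 I₀ · cos²(61°) = 0.02938 I₀.
After rotation:
Unpolarized light through the first polarizer → I₁ = ½ I₀, now polarized at 6°.
I₂ = I₁ cos²(66° − 6°) = 0.5 I₀ · cos²(60°) = 0.125 I₀.
Angle between axes 2 and 3: 65°. I₃ = 0.125 I₀ · cos²(65°) = 0.02233 I₀.
Ratio = 0.02233 / 0.02938 = 0.7599.

I_new/I_old ≈ 0.760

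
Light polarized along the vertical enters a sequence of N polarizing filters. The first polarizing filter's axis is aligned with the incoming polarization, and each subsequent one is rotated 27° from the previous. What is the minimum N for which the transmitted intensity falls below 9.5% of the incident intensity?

First polarizer is aligned with the polarization: full transmission.
Each further stage multiplies by cos²(27°) = 0.7939.
After N polarizers: T = 0.7939^(N−1). Require T < 0.095 ⇒ N−1 > ln(0.095)/ln(0.7939) = 10.20, so N−1 ≥ 11 and N = 12.
Check: N=12 gives T = 0.07895 < 0.095; N=11 gives T = 0.09945.

N = 12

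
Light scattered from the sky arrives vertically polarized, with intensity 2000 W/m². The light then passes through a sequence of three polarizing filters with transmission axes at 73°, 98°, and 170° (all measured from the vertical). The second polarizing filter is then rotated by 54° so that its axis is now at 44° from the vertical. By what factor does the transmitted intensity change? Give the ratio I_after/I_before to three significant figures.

I_new/I_old ≈ 3.37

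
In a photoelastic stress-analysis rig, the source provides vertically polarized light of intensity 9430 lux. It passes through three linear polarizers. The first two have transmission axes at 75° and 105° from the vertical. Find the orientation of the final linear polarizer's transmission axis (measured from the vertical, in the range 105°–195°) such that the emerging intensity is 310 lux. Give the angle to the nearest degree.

θ ≈ 141°

I₁ = I₀ cos²(75° − 0°) = I₀ cos²(75°) = 0.06699 I₀.
I₂ = I₁ cos²(105° − 75°) = 0.06699 I₀ · cos²(30°) = 0.05024 I₀.
Target fraction: 310 / 9430 lux = 0.03287 of I₀.
Need I₃/I₀ = 0.03287, so cos²(θ − 105°) = 0.03287 / 0.05024 = 0.6543.
θ − 105° = arccos(√0.6543) = 36.0°, giving θ ≈ 105 + 36.0 = 141.0°.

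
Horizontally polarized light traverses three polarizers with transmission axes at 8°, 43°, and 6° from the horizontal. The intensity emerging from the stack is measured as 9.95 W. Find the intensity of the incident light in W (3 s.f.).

I₀ ≈ 23.7 W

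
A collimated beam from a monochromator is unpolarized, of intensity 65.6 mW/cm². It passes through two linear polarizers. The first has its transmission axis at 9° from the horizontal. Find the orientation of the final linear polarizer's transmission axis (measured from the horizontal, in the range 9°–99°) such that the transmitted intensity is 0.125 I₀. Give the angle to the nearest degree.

Unpolarized light through the first polarizer → I₁ = ½ I₀, now polarized at 9°.
Need I₂/I₀ = 0.125, so cos²(θ − 9°) = 0.125 / 0.5 = 0.25.
θ − 9° = arccos(√0.25) = 60.0°, giving θ ≈ 9 + 60.0 = 69.0°.

θ ≈ 69°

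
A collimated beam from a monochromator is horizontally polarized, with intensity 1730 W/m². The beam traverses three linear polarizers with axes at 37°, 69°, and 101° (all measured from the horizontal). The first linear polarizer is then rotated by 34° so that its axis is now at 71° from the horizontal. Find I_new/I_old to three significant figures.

I_new/I_old ≈ 0.231

Before rotation:
By Malus's law, I₁ = I₀ cos²(37° − 0°) = I₀ cos²(37°) = 0.6378 I₀.
I₂ = I₁ cos²(69° − 37°) = 0.6378 I₀ · cos²(32°) = 0.4587 I₀.
I₃ = I₂ cos²(101° − 69°) = 0.4587 I₀ · cos²(32°) = 0.3299 I₀.
After rotation:
I₁ = I₀ cos²(71° − 0°) = I₀ cos²(71°) = 0.106 I₀.
I₂ = I₁ cos²(69° − 71°) = 0.106 I₀ · cos²(2°) = 0.1059 I₀.
I₃ = I₂ cos²(101° − 69°) = 0.1059 I₀ · cos²(32°) = 0.07614 I₀.
Ratio = 0.07614 / 0.3299 = 0.2308.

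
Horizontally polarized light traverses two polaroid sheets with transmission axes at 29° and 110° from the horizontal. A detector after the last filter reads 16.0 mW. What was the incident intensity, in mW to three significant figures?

I₀ ≈ 855 mW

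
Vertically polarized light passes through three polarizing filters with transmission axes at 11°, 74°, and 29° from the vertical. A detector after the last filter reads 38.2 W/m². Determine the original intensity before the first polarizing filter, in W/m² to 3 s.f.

By Malus's law, I₁ = I₀ cos²(11° − 0°) = I₀ cos²(11°) = 0.9636 I₀.
I₂ = I₁ cos²(74° − 11°) = 0.9636 I₀ · cos²(63°) = 0.1986 I₀.
I₃ = I₂ cos²(29° − 74°) = 0.1986 I₀ · cos²(45°) = 0.0993 I₀.
So 38.2 W/m² = 0.0993 I₀, giving I₀ = 38.2/0.0993 = 384.7 W/m².

I₀ ≈ 385 W/m²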